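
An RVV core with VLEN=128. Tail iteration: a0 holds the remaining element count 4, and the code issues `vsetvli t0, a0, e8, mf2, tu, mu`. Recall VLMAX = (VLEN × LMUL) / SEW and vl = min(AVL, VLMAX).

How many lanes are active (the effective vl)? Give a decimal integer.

vl = 4

VLMAX = (128 × 1/2) / 8 = 8 lanes
vl = min(AVL, VLMAX) = min(4, 8) = 4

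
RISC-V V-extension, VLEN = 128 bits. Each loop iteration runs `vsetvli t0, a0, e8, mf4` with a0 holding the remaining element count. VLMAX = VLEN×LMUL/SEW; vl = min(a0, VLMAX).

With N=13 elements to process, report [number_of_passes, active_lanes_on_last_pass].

[iterations, last_vl] = [4, 1]

VLMAX = (128 × 1/4) / 8 = 4 lanes
iterations = ceil(13/4) = 4; final-pass vl = 1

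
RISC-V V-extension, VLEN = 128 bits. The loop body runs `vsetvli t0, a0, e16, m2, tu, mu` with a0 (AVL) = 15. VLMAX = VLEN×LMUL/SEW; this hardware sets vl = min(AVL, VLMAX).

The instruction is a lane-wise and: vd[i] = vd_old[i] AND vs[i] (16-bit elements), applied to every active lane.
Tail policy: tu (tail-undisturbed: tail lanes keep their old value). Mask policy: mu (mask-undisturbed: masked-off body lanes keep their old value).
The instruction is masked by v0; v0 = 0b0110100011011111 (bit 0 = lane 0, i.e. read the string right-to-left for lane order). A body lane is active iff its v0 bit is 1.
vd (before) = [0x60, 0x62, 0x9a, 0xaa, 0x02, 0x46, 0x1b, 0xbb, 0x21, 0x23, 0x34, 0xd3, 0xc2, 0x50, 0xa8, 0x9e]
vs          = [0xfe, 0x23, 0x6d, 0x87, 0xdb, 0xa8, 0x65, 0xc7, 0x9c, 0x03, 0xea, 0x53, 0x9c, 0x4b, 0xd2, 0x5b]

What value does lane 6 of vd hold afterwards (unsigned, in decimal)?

VLMAX = VLEN×LMUL/SEW = 128×2/16 = 16
AVL=15 ≤ VLMAX=16, so vl = 15
[0] and(0x60,0xfe) = 0x60
[1] and(0x62,0x23) = 0x22
[2] and(0x9a,0x6d) = 0x08
[3] and(0xaa,0x87) = 0x82
[4] and(0x02,0xdb) = 0x02
[5] mask-off/keep = 0x46
[6] and(0x1b,0x65) = 0x01
[7] and(0xbb,0xc7) = 0x83
[8] mask-off/keep = 0x21
[9] mask-off/keep = 0x23
[10] mask-off/keep = 0x34
[11] and(0xd3,0x53) = 0x53
[12] mask-off/keep = 0xc2
[13] and(0x50,0x4b) = 0x40
[14] and(0xa8,0xd2) = 0x80
[15] tail/keep = 0x9e

vd[6] = 1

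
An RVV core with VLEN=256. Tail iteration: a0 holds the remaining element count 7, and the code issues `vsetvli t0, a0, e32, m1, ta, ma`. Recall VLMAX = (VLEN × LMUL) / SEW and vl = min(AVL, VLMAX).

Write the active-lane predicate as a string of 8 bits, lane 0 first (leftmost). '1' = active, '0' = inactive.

predicate = 11111110

VLMAX = (256 × 1) / 32 = 8 lanes
vl ← min(7, 8) = 7
bits (lane 0 leftmost): 11111110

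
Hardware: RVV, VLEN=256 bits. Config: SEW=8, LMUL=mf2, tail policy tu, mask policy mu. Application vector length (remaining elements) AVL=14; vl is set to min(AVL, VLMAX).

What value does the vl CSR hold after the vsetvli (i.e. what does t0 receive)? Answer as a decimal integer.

lanes per group: 256·1/2/8 = 16
AVL=14 ≤ VLMAX=16, so vl = 14

vl = 14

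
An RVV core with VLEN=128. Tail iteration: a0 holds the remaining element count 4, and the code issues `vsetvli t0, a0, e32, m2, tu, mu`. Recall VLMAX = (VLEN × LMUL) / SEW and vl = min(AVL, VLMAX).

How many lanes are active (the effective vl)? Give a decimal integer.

vl = 4

VLMAX = (128 × 2) / 32 = 8 lanes
vl = min(AVL, VLMAX) = min(4, 8) = 4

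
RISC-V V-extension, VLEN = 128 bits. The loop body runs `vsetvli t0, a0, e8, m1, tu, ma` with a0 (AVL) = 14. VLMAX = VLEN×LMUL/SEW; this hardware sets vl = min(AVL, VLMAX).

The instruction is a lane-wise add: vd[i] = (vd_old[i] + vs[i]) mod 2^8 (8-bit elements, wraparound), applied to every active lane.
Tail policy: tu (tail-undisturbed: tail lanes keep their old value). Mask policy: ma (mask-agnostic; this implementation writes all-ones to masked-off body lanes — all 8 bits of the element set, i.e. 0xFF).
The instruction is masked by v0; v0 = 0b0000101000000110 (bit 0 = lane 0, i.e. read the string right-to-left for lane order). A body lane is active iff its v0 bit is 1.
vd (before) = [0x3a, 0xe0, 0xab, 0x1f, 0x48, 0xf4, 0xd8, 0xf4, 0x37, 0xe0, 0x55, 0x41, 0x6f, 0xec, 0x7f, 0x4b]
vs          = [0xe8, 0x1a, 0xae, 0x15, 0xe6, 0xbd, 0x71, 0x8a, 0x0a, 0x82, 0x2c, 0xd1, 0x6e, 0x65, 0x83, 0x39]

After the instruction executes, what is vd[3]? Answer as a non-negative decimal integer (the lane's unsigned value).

lanes per group: 128·1/8 = 16
vl ← min(14, 16) = 14
vd[0] mask-off/ones -> 0xff
vd[1] add(0xe0,0x1a) -> 0xfa
vd[2] add(0xab,0xae) -> 0x59
vd[3] mask-off/ones -> 0xff
vd[4] mask-off/ones -> 0xff
vd[5] mask-off/ones -> 0xff
vd[6] mask-off/ones -> 0xff
vd[7] mask-off/ones -> 0xff
vd[8] mask-off/ones -> 0xff
vd[9] add(0xe0,0x82) -> 0x62
vd[10] mask-off/ones -> 0xff
vd[11] add(0x41,0xd1) -> 0x12
vd[12] mask-off/ones -> 0xff
vd[13] mask-off/ones -> 0xff
vd[14] tail/keep -> 0x7f
vd[15] tail/keep -> 0x4b

vd[3] = 255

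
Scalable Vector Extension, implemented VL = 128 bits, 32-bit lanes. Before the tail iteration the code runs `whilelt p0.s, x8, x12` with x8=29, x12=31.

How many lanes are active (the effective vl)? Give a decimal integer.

register lanes = 128/32 = 4
active while 29+j < 31, i.e. j ∈ [0,2) capped at 4 ⇒ 2

vl = 2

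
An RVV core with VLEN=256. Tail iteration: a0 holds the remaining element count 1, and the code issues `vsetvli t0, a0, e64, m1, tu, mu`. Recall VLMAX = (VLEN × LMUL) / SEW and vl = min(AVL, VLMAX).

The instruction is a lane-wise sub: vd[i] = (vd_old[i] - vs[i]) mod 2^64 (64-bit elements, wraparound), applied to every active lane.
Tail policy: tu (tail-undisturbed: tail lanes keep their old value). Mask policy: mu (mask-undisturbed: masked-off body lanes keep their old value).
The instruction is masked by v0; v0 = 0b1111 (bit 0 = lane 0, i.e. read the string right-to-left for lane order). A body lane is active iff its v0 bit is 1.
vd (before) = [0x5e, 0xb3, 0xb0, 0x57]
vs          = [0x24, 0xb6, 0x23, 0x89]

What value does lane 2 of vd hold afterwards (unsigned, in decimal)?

vd[2] = 176

VLMAX = (256 × 1) / 64 = 4 lanes
vl ← min(1, 4) = 1
[0] sub(0x5e,0x24) = 0x3a
[1] tail/keep = 0xb3
[2] tail/keep = 0xb0
[3] tail/keep = 0x57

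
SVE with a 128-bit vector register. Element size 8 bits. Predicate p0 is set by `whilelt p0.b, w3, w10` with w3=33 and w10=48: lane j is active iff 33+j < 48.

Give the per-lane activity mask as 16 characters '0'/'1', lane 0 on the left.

predicate = 1111111111111110

128-bit reg / 8-bit elem → 16 lanes
whilelt: lane j active iff 33+j < 48 → j < 15 → 15 active
bits (lane 0 leftmost): 1111111111111110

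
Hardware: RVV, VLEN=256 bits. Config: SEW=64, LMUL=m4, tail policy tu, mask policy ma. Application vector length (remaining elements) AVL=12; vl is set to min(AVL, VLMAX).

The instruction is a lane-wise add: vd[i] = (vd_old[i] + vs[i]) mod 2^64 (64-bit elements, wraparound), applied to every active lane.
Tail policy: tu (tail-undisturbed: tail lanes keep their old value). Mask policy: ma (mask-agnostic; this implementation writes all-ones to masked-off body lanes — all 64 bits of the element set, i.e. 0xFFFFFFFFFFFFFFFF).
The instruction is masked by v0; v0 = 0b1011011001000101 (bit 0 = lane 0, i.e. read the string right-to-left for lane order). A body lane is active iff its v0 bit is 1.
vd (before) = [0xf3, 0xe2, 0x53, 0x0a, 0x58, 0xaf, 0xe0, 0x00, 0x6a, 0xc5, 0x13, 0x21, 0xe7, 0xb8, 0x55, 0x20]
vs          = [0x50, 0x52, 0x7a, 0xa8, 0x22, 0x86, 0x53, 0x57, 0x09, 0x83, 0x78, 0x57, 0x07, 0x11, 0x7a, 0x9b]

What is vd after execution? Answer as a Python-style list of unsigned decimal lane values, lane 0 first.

vd = [323, 18446744073709551615, 205, 18446744073709551615, 18446744073709551615, 18446744073709551615, 307, 18446744073709551615, 18446744073709551615, 328, 139, 18446744073709551615, 231, 184, 85, 32]

lanes per group: 256·4/64 = 16
vl ← min(12, 16) = 12
[0] add(0xf3,0x50) = 0x143
[1] mask-off/ones = 0xffffffffffffffff
[2] add(0x53,0x7a) = 0xcd
[3] mask-off/ones = 0xffffffffffffffff
[4] mask-off/ones = 0xffffffffffffffff
[5] mask-off/ones = 0xffffffffffffffff
[6] add(0xe0,0x53) = 0x133
[7] mask-off/ones = 0xffffffffffffffff
[8] mask-off/ones = 0xffffffffffffffff
[9] add(0xc5,0x83) = 0x148
[10] add(0x13,0x78) = 0x8b
[11] mask-off/ones = 0xffffffffffffffff
[12] tail/keep = 0xe7
[13] tail/keep = 0xb8
[14] tail/keep = 0x55
[15] tail/keep = 0x20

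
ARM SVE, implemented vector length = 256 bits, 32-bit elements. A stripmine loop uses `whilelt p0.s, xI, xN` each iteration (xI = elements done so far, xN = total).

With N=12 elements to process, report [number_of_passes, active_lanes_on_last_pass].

[iterations, last_vl] = [2, 4]

256-bit reg / 32-bit elem → 8 lanes
12 elements at 8/iter → 2 passes, remainder 4 on the last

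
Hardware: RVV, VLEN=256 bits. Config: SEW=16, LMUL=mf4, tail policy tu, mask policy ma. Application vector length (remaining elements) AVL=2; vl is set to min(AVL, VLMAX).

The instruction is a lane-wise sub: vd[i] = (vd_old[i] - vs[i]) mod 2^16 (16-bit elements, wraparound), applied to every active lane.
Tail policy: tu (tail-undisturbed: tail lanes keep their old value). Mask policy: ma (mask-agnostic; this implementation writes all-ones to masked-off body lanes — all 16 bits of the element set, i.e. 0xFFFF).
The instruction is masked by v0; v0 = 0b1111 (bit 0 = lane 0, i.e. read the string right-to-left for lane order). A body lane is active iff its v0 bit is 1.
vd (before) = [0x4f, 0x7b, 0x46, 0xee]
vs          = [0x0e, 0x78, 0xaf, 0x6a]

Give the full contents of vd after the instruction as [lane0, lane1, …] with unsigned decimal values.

vd = [65, 3, 70, 238]

VLMAX = VLEN×LMUL/SEW = 256×1/4/16 = 4
vl = min(AVL, VLMAX) = min(2, 4) = 2
lane  0: sub(0x4f,0x0e) ⇒ 0x41
lane  1: sub(0x7b,0x78) ⇒ 0x03
lane  2: tail/keep ⇒ 0x46
lane  3: tail/keep ⇒ 0xee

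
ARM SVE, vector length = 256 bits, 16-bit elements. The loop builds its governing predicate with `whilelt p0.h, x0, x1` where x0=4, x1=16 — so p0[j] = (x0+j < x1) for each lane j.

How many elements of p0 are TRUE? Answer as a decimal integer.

256-bit reg / 16-bit elem → 16 lanes
active while 4+j < 16, i.e. j ∈ [0,12) capped at 16 ⇒ 12

vl = 12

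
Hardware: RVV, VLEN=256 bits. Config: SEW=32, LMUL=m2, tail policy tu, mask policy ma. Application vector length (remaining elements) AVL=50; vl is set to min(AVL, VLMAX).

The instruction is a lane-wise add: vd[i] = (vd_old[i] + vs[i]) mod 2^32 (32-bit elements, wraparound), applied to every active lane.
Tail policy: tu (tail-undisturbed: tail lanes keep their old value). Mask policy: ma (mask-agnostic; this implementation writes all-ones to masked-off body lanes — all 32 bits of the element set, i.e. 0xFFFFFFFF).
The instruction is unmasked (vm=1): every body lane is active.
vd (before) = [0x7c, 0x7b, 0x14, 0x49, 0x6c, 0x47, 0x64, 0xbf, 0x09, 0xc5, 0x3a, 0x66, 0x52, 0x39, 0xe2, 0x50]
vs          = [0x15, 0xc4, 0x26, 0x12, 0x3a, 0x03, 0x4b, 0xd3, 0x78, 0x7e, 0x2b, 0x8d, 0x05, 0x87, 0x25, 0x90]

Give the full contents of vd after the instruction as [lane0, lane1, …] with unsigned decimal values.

lanes per group: 256·2/32 = 16
AVL=50 > VLMAX=16, so vl = 16
vd[0] add(0x7c,0x15) -> 0x91
vd[1] add(0x7b,0xc4) -> 0x13f
vd[2] add(0x14,0x26) -> 0x3a
vd[3] add(0x49,0x12) -> 0x5b
vd[4] add(0x6c,0x3a) -> 0xa6
vd[5] add(0x47,0x03) -> 0x4a
vd[6] add(0x64,0x4b) -> 0xaf
vd[7] add(0xbf,0xd3) -> 0x192
vd[8] add(0x09,0x78) -> 0x81
vd[9] add(0xc5,0x7e) -> 0x143
vd[10] add(0x3a,0x2b) -> 0x65
vd[11] add(0x66,0x8d) -> 0xf3
vd[12] add(0x52,0x05) -> 0x57
vd[13] add(0x39,0x87) -> 0xc0
vd[14] add(0xe2,0x25) -> 0x107
vd[15] add(0x50,0x90) -> 0xe0

vd = [145, 319, 58, 91, 166, 74, 175, 402, 129, 323, 101, 243, 87, 192, 263, 224]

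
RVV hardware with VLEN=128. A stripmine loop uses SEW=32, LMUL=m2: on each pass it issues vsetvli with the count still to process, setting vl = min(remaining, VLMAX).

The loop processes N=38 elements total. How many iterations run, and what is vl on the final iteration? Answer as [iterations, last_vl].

[iterations, last_vl] = [5, 6]

lanes per group: 128·2/32 = 8
iterations = ceil(38/8) = 5; final-pass vl = 6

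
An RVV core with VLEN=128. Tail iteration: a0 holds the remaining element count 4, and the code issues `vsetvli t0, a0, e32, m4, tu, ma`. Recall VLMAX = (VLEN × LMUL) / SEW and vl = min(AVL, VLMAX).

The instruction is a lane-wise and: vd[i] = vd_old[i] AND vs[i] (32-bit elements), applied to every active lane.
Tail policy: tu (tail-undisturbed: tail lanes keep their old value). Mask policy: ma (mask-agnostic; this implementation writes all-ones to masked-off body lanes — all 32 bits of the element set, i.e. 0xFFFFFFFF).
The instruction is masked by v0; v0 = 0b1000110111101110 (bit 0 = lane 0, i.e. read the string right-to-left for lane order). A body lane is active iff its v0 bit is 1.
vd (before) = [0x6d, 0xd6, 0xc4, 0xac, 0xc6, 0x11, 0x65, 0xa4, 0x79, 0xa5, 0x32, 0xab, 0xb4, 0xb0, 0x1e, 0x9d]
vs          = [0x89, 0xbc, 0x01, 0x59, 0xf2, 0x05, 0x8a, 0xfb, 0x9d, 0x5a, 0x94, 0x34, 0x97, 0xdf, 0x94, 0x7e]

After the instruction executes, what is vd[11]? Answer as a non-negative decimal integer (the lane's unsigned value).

vd[11] = 171

lanes per group: 128·4/32 = 16
AVL=4 ≤ VLMAX=16, so vl = 4
  i=0: mask-off/ones → 4294967295
  i=1: and(0xd6,0xbc) → 148
  i=2: and(0xc4,0x01) → 0
  i=3: and(0xac,0x59) → 8
  i=4: tail/keep → 198
  i=5: tail/keep → 17
  i=6: tail/keep → 101
  i=7: tail/keep → 164
  i=8: tail/keep → 121
  i=9: tail/keep → 165
  i=10: tail/keep → 50
  i=11: tail/keep → 171
  i=12: tail/keep → 180
  i=13: tail/keep → 176
  i=14: tail/keep → 30
  i=15: tail/keep → 157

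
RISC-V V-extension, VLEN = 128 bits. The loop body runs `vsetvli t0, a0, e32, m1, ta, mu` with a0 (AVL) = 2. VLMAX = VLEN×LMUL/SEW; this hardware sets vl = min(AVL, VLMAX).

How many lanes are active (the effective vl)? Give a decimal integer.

vl = 2

VLMAX = (128 × 1) / 32 = 4 lanes
vl = min(AVL, VLMAX) = min(2, 4) = 2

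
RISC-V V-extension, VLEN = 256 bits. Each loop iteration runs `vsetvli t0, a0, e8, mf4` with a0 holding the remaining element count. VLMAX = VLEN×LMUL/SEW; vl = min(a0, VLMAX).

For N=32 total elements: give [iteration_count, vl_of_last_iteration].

[iterations, last_vl] = [4, 8]

VLMAX = (256 × 1/4) / 8 = 8 lanes
iterations = ceil(32/8) = 4; final-pass vl = 8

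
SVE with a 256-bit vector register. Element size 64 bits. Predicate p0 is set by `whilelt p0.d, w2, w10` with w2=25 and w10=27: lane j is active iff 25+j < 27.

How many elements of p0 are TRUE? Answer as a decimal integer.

register lanes = 256/64 = 4
active while 25+j < 27, i.e. j ∈ [0,2) capped at 4 ⇒ 2

vl = 2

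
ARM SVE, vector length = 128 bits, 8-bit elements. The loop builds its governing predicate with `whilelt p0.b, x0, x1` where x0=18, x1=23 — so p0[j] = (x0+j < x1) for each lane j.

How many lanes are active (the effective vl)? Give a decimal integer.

register lanes = 128/8 = 16
active while 18+j < 23, i.e. j ∈ [0,5) capped at 16 ⇒ 5

vl = 5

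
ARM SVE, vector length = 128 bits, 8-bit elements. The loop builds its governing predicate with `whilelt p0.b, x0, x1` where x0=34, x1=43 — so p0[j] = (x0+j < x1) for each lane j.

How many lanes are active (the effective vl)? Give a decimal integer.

lane count: 128 div 8 = 16
active while 34+j < 43, i.e. j ∈ [0,9) capped at 16 ⇒ 9

vl = 9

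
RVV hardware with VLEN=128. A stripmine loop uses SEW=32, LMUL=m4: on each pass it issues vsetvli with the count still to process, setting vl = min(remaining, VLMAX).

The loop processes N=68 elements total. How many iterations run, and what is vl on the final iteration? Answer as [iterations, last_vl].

[iterations, last_vl] = [5, 4]

lanes per group: 128·4/32 = 16
iterations = ceil(68/16) = 5; final-pass vl = 4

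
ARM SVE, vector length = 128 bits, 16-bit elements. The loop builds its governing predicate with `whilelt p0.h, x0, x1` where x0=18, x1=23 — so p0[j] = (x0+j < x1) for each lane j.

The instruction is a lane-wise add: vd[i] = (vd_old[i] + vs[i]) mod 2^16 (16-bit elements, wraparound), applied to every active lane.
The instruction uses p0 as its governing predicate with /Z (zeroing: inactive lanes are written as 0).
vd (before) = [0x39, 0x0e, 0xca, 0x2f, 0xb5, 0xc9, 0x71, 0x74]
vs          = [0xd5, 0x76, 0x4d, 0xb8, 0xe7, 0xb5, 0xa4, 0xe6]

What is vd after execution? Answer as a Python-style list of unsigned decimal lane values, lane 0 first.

vd = [270, 132, 279, 231, 412, 0, 0, 0]

128-bit reg / 16-bit elem → 8 lanes
p0[j] = (18+j < 23); true for j=0..4 → 5 lanes set
[0] add(0x39,0xd5) = 0x10e
[1] add(0x0e,0x76) = 0x84
[2] add(0xca,0x4d) = 0x117
[3] add(0x2f,0xb8) = 0xe7
[4] add(0xb5,0xe7) = 0x19c
[5] tail/zero = 0x00
[6] tail/zero = 0x00
[7] tail/zero = 0x00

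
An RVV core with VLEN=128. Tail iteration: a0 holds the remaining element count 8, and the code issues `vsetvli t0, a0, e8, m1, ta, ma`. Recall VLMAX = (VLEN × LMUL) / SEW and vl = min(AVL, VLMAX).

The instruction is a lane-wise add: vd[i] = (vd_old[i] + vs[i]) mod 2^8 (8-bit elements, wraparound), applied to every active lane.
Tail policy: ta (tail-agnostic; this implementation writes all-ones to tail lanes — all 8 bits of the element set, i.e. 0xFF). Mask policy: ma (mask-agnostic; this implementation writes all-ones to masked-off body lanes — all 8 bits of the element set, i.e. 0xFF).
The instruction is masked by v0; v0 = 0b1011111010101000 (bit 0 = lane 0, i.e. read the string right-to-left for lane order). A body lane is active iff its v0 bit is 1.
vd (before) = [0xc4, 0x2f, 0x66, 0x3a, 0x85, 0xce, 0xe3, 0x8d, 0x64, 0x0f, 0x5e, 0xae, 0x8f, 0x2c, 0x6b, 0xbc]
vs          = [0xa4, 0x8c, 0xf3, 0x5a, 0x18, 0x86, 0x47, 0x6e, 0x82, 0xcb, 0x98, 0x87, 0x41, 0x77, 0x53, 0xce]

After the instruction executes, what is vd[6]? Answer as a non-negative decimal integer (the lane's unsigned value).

VLMAX = VLEN×LMUL/SEW = 128×1/8 = 16
AVL=8 ≤ VLMAX=16, so vl = 8
[0] mask-off/ones = 0xff
[1] mask-off/ones = 0xff
[2] mask-off/ones = 0xff
[3] add(0x3a,0x5a) = 0x94
[4] mask-off/ones = 0xff
[5] add(0xce,0x86) = 0x54
[6] mask-off/ones = 0xff
[7] add(0x8d,0x6e) = 0xfb
[8] tail/ones = 0xff
[9] tail/ones = 0xff
[10] tail/ones = 0xff
[11] tail/ones = 0xff
[12] tail/ones = 0xff
[13] tail/ones = 0xff
[14] tail/ones = 0xff
[15] tail/ones = 0xff

vd[6] = 255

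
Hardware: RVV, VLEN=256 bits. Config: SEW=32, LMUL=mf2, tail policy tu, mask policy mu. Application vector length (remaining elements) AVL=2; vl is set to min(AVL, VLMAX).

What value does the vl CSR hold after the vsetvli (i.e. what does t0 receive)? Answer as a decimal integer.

lanes per group: 256·1/2/32 = 4
AVL=2 ≤ VLMAX=4, so vl = 2

vl = 2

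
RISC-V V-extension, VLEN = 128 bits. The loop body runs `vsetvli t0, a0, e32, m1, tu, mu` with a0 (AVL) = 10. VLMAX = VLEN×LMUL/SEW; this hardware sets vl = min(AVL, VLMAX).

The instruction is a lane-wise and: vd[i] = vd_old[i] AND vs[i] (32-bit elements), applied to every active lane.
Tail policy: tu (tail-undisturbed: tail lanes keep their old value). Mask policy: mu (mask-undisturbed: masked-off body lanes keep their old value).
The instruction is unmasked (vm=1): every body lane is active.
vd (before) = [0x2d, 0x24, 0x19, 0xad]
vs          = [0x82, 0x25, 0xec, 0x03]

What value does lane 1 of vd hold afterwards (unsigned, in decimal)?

vd[1] = 36

lanes per group: 128·1/32 = 4
vl = min(AVL, VLMAX) = min(10, 4) = 4
  i=0: and(0x2d,0x82) → 0
  i=1: and(0x24,0x25) → 36
  i=2: and(0x19,0xec) → 8
  i=3: and(0xad,0x03) → 1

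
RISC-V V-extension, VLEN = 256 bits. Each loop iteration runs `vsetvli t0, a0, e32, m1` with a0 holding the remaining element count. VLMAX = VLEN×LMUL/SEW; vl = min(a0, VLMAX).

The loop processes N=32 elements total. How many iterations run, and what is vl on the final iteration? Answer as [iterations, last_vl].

[iterations, last_vl] = [4, 8]

VLMAX = (256 × 1) / 32 = 8 lanes
iterations = ceil(32/8) = 4; final-pass vl = 8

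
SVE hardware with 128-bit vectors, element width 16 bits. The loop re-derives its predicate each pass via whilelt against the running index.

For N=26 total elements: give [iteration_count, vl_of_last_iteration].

lane count: 128 div 16 = 8
N=26: ⌈26/8⌉ = 4 iters; last vl = 26 − 3×8 = 2

[iterations, last_vl] = [4, 2]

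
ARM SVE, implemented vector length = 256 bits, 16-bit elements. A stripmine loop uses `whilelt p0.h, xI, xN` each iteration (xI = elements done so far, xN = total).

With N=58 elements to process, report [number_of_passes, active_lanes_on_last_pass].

lane count: 256 div 16 = 16
iterations = ceil(58/16) = 4; final-pass vl = 10

[iterations, last_vl] = [4, 10]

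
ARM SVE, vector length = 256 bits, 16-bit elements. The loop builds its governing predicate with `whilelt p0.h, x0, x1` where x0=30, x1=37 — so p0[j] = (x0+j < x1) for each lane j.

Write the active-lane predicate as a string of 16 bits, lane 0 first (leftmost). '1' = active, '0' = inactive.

predicate = 1111111000000000

256-bit reg / 16-bit elem → 16 lanes
p0[j] = (30+j < 37); true for j=0..6 → 7 lanes set
bits (lane 0 leftmost): 1111111000000000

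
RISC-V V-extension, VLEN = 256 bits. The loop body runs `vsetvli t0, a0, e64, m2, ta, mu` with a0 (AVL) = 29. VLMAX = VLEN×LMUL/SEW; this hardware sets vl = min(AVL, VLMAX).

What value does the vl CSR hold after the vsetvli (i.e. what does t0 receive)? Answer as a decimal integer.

VLMAX = (256 × 2) / 64 = 8 lanes
vl ← min(29, 8) = 8

vl = 8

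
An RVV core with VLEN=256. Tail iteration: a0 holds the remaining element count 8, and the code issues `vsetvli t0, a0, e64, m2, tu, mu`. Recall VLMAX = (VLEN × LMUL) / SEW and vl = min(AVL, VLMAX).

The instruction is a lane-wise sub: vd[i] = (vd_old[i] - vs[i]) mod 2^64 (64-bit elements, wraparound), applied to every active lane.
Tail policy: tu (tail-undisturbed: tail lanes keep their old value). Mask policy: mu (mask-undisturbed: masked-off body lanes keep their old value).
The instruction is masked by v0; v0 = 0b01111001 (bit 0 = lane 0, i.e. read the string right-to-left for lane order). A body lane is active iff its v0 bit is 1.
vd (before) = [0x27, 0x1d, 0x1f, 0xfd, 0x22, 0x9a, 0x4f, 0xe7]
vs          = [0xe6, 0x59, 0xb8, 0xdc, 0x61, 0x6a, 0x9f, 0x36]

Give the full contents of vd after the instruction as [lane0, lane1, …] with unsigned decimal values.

vd = [18446744073709551425, 29, 31, 33, 18446744073709551553, 48, 18446744073709551536, 231]

lanes per group: 256·2/64 = 8
vl ← min(8, 8) = 8
lane  0: sub(0x27,0xe6) ⇒ 0xffffffffffffff41
lane  1: mask-off/keep ⇒ 0x1d
lane  2: mask-off/keep ⇒ 0x1f
lane  3: sub(0xfd,0xdc) ⇒ 0x21
lane  4: sub(0x22,0x61) ⇒ 0xffffffffffffffc1
lane  5: sub(0x9a,0x6a) ⇒ 0x30
lane  6: sub(0x4f,0x9f) ⇒ 0xffffffffffffffb0
lane  7: mask-off/keep ⇒ 0xe7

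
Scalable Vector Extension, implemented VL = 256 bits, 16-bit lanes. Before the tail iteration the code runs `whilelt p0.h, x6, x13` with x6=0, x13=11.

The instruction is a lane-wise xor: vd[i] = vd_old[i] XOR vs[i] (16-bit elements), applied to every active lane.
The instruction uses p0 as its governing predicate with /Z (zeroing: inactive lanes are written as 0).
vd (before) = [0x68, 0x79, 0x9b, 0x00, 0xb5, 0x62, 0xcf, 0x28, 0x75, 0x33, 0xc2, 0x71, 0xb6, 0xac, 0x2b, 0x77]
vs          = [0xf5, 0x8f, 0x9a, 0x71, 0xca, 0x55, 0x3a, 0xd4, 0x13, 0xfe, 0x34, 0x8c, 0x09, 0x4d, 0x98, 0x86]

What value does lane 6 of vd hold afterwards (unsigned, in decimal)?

lane count: 256 div 16 = 16
p0[j] = (0+j < 11); true for j=0..10 → 11 lanes set
vd[0] xor(0x68,0xf5) -> 0x9d
vd[1] xor(0x79,0x8f) -> 0xf6
vd[2] xor(0x9b,0x9a) -> 0x01
vd[3] xor(0x00,0x71) -> 0x71
vd[4] xor(0xb5,0xca) -> 0x7f
vd[5] xor(0x62,0x55) -> 0x37
vd[6] xor(0xcf,0x3a) -> 0xf5
vd[7] xor(0x28,0xd4) -> 0xfc
vd[8] xor(0x75,0x13) -> 0x66
vd[9] xor(0x33,0xfe) -> 0xcd
vd[10] xor(0xc2,0x34) -> 0xf6
vd[11] tail/zero -> 0x00
vd[12] tail/zero -> 0x00
vd[13] tail/zero -> 0x00
vd[14] tail/zero -> 0x00
vd[15] tail/zero -> 0x00

vd[6] = 245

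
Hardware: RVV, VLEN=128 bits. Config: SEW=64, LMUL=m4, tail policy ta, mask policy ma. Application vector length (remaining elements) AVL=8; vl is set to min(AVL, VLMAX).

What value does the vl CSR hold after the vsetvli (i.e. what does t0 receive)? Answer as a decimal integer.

VLMAX = (128 × 4) / 64 = 8 lanes
AVL=8 ≤ VLMAX=8, so vl = 8

vl = 8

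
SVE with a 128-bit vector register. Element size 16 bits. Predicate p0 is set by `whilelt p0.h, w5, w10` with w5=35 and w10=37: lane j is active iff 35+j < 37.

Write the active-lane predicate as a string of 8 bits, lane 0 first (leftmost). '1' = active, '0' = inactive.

register lanes = 128/16 = 8
p0[j] = (35+j < 37); true for j=0..1 → 2 lanes set
bits (lane 0 leftmost): 11000000

predicate = 11000000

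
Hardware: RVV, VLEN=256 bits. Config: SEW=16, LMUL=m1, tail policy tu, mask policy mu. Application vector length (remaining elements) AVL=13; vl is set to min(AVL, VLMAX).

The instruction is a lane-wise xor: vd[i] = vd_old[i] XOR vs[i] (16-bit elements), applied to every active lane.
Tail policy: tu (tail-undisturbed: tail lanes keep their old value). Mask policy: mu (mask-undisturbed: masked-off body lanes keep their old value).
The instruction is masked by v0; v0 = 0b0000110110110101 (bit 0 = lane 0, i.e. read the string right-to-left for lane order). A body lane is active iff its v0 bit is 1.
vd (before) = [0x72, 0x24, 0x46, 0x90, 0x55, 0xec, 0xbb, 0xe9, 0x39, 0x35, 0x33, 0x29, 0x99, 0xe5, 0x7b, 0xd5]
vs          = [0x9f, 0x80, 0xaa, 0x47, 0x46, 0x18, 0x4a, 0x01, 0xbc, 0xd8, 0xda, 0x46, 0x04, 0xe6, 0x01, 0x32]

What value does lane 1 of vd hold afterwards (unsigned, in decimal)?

lanes per group: 256·1/16 = 16
AVL=13 ≤ VLMAX=16, so vl = 13
[0] xor(0x72,0x9f) = 0xed
[1] mask-off/keep = 0x24
[2] xor(0x46,0xaa) = 0xec
[3] mask-off/keep = 0x90
[4] xor(0x55,0x46) = 0x13
[5] xor(0xec,0x18) = 0xf4
[6] mask-off/keep = 0xbb
[7] xor(0xe9,0x01) = 0xe8
[8] xor(0x39,0xbc) = 0x85
[9] mask-off/keep = 0x35
[10] xor(0x33,0xda) = 0xe9
[11] xor(0x29,0x46) = 0x6f
[12] mask-off/keep = 0x99
[13] tail/keep = 0xe5
[14] tail/keep = 0x7b
[15] tail/keep = 0xd5

vd[1] = 36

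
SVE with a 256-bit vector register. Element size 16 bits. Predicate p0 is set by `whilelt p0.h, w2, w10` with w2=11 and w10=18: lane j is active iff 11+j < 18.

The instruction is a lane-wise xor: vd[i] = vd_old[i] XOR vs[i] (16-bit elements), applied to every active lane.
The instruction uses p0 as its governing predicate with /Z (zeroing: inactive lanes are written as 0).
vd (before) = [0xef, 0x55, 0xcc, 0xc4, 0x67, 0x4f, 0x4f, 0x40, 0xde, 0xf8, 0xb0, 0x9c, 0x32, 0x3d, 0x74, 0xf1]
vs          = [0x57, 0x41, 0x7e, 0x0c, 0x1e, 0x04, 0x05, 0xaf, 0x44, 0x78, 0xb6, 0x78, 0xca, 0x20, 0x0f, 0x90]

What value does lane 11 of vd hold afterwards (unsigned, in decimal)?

256-bit reg / 16-bit elem → 16 lanes
p0[j] = (11+j < 18); true for j=0..6 → 7 lanes set
  i=0: xor(0xef,0x57) → 184
  i=1: xor(0x55,0x41) → 20
  i=2: xor(0xcc,0x7e) → 178
  i=3: xor(0xc4,0x0c) → 200
  i=4: xor(0x67,0x1e) → 121
  i=5: xor(0x4f,0x04) → 75
  i=6: xor(0x4f,0x05) → 74
  i=7: tail/zero → 0
  i=8: tail/zero → 0
  i=9: tail/zero → 0
  i=10: tail/zero → 0
  i=11: tail/zero → 0
  i=12: tail/zero → 0
  i=13: tail/zero → 0
  i=14: tail/zero → 0
  i=15: tail/zero → 0

vd[11] = 0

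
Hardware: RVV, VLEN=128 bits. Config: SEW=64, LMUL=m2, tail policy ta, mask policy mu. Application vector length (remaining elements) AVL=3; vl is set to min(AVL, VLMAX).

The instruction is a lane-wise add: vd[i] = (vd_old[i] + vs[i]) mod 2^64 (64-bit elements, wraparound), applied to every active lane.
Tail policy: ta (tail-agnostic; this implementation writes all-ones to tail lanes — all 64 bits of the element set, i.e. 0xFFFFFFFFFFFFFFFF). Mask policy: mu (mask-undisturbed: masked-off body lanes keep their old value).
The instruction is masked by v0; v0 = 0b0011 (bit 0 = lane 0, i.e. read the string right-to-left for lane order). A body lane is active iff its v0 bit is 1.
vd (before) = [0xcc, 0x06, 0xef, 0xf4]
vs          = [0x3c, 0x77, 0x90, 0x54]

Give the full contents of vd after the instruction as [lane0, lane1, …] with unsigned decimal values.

VLMAX = (128 × 2) / 64 = 4 lanes
vl ← min(3, 4) = 3
  i=0: add(0xcc,0x3c) → 264
  i=1: add(0x06,0x77) → 125
  i=2: mask-off/keep → 239
  i=3: tail/ones → 18446744073709551615

vd = [264, 125, 239, 18446744073709551615]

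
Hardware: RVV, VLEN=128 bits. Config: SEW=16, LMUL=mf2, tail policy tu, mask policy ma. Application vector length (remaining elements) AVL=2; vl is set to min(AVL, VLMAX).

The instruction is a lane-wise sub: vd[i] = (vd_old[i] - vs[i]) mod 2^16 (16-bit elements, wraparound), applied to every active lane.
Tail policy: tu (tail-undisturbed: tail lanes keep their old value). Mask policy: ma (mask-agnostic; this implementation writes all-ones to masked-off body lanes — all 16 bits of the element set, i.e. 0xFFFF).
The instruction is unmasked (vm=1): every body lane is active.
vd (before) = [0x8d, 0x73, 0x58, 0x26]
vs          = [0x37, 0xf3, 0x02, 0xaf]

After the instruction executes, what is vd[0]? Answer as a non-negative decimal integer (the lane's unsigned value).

VLMAX = (128 × 1/2) / 16 = 4 lanes
vl ← min(2, 4) = 2
  i=0: sub(0x8d,0x37) → 86
  i=1: sub(0x73,0xf3) → 65408
  i=2: tail/keep → 88
  i=3: tail/keep → 38

vd[0] = 86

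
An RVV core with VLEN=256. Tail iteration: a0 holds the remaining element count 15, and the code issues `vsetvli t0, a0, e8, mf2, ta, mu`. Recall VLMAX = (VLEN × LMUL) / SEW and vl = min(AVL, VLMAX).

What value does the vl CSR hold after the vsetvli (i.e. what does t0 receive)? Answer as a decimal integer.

VLMAX = VLEN×LMUL/SEW = 256×1/2/8 = 16
vl = min(AVL, VLMAX) = min(15, 16) = 15

vl = 15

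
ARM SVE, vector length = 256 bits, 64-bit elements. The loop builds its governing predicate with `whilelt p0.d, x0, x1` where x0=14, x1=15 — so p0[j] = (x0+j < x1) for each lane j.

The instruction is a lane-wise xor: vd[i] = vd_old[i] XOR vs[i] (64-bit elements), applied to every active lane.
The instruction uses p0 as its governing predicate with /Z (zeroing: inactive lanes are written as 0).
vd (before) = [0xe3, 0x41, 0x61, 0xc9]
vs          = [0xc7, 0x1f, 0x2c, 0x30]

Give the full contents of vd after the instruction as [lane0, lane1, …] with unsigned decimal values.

256-bit reg / 64-bit elem → 4 lanes
active while 14+j < 15, i.e. j ∈ [0,1) capped at 4 ⇒ 1
vd[0] xor(0xe3,0xc7) -> 0x24
vd[1] tail/zero -> 0x00
vd[2] tail/zero -> 0x00
vd[3] tail/zero -> 0x00

vd = [36, 0, 0, 0]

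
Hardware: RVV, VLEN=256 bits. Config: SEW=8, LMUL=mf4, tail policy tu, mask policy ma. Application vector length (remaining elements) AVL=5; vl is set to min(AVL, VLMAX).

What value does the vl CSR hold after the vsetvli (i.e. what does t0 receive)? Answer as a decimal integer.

vl = 5

VLMAX = (256 × 1/4) / 8 = 8 lanes
vl ← min(5, 8) = 5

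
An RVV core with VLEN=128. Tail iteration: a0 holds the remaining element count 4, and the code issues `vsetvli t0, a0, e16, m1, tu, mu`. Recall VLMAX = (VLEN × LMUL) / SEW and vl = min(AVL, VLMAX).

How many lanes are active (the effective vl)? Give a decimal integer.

vl = 4

VLMAX = VLEN×LMUL/SEW = 128×1/16 = 8
vl ← min(4, 8) = 4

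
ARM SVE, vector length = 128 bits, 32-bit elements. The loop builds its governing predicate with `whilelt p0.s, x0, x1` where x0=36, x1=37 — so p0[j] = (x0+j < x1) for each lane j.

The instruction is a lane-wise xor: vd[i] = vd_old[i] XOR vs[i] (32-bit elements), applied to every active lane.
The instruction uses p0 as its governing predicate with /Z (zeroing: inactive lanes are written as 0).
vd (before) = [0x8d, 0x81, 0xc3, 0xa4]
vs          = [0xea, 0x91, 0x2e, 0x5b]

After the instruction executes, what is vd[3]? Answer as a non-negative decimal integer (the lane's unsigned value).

128-bit reg / 32-bit elem → 4 lanes
whilelt: lane j active iff 36+j < 37 → j < 1 → 1 active
lane  0: xor(0x8d,0xea) ⇒ 0x67
lane  1: tail/zero ⇒ 0x00
lane  2: tail/zero ⇒ 0x00
lane  3: tail/zero ⇒ 0x00

vd[3] = 0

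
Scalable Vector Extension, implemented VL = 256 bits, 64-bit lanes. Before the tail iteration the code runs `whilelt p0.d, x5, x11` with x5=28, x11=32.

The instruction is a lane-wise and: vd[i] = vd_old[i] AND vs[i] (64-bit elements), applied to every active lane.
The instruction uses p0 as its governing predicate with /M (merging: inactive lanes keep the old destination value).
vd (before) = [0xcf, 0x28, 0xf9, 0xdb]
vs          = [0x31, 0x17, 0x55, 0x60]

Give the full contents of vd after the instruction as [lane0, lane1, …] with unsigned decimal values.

vd = [1, 0, 81, 64]

lane count: 256 div 64 = 4
p0[j] = (28+j < 32); true for j=0..3 → 4 lanes set
lane  0: and(0xcf,0x31) ⇒ 0x01
lane  1: and(0x28,0x17) ⇒ 0x00
lane  2: and(0xf9,0x55) ⇒ 0x51
lane  3: and(0xdb,0x60) ⇒ 0x40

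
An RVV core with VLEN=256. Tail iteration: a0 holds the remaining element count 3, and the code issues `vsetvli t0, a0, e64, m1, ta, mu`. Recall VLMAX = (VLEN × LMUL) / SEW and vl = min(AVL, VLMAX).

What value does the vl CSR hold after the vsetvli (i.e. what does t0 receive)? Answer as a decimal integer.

vl = 3

VLMAX = VLEN×LMUL/SEW = 256×1/64 = 4
vl ← min(3, 4) = 3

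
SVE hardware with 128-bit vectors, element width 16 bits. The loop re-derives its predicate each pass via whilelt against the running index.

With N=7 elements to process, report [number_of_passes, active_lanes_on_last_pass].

[iterations, last_vl] = [1, 7]

128-bit reg / 16-bit elem → 8 lanes
N=7: ⌈7/8⌉ = 1 iters; last vl = 7 − 0×8 = 7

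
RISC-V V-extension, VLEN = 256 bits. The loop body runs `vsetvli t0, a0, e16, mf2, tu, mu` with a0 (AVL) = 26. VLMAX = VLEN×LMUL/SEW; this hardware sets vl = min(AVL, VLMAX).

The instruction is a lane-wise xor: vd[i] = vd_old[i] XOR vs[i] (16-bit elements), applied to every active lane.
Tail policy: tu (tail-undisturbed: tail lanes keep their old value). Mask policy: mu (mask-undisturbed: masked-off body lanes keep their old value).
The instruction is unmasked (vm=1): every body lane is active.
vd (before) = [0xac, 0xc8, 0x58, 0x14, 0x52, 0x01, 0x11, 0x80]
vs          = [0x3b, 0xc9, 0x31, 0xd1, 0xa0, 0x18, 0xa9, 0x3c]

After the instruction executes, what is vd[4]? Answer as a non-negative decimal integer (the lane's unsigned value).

lanes per group: 256·1/2/16 = 8
AVL=26 > VLMAX=8, so vl = 8
  i=0: xor(0xac,0x3b) → 151
  i=1: xor(0xc8,0xc9) → 1
  i=2: xor(0x58,0x31) → 105
  i=3: xor(0x14,0xd1) → 197
  i=4: xor(0x52,0xa0) → 242
  i=5: xor(0x01,0x18) → 25
  i=6: xor(0x11,0xa9) → 184
  i=7: xor(0x80,0x3c) → 188

vd[4] = 242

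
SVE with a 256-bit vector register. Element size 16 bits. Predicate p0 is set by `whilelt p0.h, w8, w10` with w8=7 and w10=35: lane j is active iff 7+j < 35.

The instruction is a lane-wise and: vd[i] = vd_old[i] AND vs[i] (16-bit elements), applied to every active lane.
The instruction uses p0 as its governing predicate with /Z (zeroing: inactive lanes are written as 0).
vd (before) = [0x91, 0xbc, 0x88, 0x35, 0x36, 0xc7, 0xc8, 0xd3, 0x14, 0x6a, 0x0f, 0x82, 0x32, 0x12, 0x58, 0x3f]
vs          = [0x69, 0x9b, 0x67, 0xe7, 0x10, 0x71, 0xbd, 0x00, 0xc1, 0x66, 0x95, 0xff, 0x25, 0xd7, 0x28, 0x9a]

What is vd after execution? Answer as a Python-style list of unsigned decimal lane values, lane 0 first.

vd = [1, 152, 0, 37, 16, 65, 136, 0, 0, 98, 5, 130, 32, 18, 8, 26]

register lanes = 256/16 = 16
p0[j] = (7+j < 35); true for j=0..15 → 16 lanes set
  i=0: and(0x91,0x69) → 1
  i=1: and(0xbc,0x9b) → 152
  i=2: and(0x88,0x67) → 0
  i=3: and(0x35,0xe7) → 37
  i=4: and(0x36,0x10) → 16
  i=5: and(0xc7,0x71) → 65
  i=6: and(0xc8,0xbd) → 136
  i=7: and(0xd3,0x00) → 0
  i=8: and(0x14,0xc1) → 0
  i=9: and(0x6a,0x66) → 98
  i=10: and(0x0f,0x95) → 5
  i=11: and(0x82,0xff) → 130
  i=12: and(0x32,0x25) → 32
  i=13: and(0x12,0xd7) → 18
  i=14: and(0x58,0x28) → 8
  i=15: and(0x3f,0x9a) → 26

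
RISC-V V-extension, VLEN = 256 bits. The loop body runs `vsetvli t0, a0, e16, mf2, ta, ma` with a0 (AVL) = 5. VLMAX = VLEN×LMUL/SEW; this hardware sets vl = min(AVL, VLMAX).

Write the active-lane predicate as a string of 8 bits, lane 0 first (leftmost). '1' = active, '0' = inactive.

predicate = 11111000

lanes per group: 256·1/2/16 = 8
vl ← min(5, 8) = 5
bits (lane 0 leftmost): 11111000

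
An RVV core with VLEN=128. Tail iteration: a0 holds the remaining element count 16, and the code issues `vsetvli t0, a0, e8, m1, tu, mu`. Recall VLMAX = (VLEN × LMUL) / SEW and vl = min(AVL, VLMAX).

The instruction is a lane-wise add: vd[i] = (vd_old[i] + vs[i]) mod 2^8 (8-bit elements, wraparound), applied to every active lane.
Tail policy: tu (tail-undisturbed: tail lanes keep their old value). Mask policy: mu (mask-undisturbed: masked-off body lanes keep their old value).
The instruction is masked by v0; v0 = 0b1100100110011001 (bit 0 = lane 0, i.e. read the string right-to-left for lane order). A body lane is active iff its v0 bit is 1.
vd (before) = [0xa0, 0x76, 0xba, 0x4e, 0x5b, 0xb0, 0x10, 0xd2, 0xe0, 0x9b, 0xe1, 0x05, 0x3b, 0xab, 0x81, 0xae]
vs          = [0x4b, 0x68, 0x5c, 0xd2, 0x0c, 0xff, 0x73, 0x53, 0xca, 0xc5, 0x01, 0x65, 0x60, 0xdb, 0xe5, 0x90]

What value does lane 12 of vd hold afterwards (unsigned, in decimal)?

vd[12] = 59

VLMAX = (128 × 1) / 8 = 16 lanes
vl = min(AVL, VLMAX) = min(16, 16) = 16
  i=0: add(0xa0,0x4b) → 235
  i=1: mask-off/keep → 118
  i=2: mask-off/keep → 186
  i=3: add(0x4e,0xd2) → 32
  i=4: add(0x5b,0x0c) → 103
  i=5: mask-off/keep → 176
  i=6: mask-off/keep → 16
  i=7: add(0xd2,0x53) → 37
  i=8: add(0xe0,0xca) → 170
  i=9: mask-off/keep → 155
  i=10: mask-off/keep → 225
  i=11: add(0x05,0x65) → 106
  i=12: mask-off/keep → 59
  i=13: mask-off/keep → 171
  i=14: add(0x81,0xe5) → 102
  i=15: add(0xae,0x90) → 62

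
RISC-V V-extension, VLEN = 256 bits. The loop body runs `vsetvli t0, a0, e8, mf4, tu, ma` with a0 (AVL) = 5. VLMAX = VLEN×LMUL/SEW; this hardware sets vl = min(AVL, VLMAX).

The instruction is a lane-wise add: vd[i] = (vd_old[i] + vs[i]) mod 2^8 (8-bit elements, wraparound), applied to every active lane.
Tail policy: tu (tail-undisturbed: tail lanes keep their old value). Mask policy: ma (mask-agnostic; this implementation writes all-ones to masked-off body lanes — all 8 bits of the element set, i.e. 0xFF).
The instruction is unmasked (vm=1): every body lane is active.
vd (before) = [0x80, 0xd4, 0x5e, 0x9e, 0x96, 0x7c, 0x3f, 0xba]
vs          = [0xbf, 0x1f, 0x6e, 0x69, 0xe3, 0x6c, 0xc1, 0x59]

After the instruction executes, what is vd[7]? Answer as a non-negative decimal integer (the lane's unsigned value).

VLMAX = VLEN×LMUL/SEW = 256×1/4/8 = 8
AVL=5 ≤ VLMAX=8, so vl = 5
lane  0: add(0x80,0xbf) ⇒ 0x3f
lane  1: add(0xd4,0x1f) ⇒ 0xf3
lane  2: add(0x5e,0x6e) ⇒ 0xcc
lane  3: add(0x9e,0x69) ⇒ 0x07
lane  4: add(0x96,0xe3) ⇒ 0x79
lane  5: tail/keep ⇒ 0x7c
lane  6: tail/keep ⇒ 0x3f
lane  7: tail/keep ⇒ 0xba

vd[7] = 186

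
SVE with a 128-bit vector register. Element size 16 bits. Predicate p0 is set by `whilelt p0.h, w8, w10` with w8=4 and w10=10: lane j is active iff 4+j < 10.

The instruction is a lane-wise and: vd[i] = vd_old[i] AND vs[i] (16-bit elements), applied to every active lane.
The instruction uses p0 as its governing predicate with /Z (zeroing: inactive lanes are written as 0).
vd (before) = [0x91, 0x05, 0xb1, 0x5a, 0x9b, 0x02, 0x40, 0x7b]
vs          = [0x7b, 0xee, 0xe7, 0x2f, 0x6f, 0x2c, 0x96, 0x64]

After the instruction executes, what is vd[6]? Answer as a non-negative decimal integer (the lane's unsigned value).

lane count: 128 div 16 = 8
whilelt: lane j active iff 4+j < 10 → j < 6 → 6 active
  i=0: and(0x91,0x7b) → 17
  i=1: and(0x05,0xee) → 4
  i=2: and(0xb1,0xe7) → 161
  i=3: and(0x5a,0x2f) → 10
  i=4: and(0x9b,0x6f) → 11
  i=5: and(0x02,0x2c) → 0
  i=6: tail/zero → 0
  i=7: tail/zero → 0

vd[6] = 0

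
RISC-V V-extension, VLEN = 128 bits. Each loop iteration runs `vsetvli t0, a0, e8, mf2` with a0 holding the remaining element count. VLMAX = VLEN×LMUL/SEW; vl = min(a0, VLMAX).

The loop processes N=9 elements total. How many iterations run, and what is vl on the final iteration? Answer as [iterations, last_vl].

lanes per group: 128·1/2/8 = 8
N=9: ⌈9/8⌉ = 2 iters; last vl = 9 − 1×8 = 1

[iterations, last_vl] = [2, 1]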